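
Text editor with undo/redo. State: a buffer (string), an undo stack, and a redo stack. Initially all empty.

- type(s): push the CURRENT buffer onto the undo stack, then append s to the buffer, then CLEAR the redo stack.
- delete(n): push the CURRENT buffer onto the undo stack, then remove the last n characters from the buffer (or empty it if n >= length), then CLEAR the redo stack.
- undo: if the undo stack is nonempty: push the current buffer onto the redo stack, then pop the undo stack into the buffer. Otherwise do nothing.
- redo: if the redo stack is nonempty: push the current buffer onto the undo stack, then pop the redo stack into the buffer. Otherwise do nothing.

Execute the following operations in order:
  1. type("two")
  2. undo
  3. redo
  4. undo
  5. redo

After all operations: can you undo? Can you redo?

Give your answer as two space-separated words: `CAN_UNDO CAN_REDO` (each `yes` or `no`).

Answer: yes no

Derivation:
After op 1 (type): buf='two' undo_depth=1 redo_depth=0
After op 2 (undo): buf='(empty)' undo_depth=0 redo_depth=1
After op 3 (redo): buf='two' undo_depth=1 redo_depth=0
After op 4 (undo): buf='(empty)' undo_depth=0 redo_depth=1
After op 5 (redo): buf='two' undo_depth=1 redo_depth=0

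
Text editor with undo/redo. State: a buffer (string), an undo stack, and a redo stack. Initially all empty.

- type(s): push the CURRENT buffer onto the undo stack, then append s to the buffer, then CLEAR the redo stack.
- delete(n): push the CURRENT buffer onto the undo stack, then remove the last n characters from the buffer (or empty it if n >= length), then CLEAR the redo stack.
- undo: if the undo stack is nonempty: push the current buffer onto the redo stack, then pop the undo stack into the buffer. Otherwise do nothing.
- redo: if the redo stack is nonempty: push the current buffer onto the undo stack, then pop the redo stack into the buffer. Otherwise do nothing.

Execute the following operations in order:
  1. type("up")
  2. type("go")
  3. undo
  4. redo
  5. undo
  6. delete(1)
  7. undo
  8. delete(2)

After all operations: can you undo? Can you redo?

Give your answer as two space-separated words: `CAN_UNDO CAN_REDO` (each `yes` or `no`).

After op 1 (type): buf='up' undo_depth=1 redo_depth=0
After op 2 (type): buf='upgo' undo_depth=2 redo_depth=0
After op 3 (undo): buf='up' undo_depth=1 redo_depth=1
After op 4 (redo): buf='upgo' undo_depth=2 redo_depth=0
After op 5 (undo): buf='up' undo_depth=1 redo_depth=1
After op 6 (delete): buf='u' undo_depth=2 redo_depth=0
After op 7 (undo): buf='up' undo_depth=1 redo_depth=1
After op 8 (delete): buf='(empty)' undo_depth=2 redo_depth=0

Answer: yes no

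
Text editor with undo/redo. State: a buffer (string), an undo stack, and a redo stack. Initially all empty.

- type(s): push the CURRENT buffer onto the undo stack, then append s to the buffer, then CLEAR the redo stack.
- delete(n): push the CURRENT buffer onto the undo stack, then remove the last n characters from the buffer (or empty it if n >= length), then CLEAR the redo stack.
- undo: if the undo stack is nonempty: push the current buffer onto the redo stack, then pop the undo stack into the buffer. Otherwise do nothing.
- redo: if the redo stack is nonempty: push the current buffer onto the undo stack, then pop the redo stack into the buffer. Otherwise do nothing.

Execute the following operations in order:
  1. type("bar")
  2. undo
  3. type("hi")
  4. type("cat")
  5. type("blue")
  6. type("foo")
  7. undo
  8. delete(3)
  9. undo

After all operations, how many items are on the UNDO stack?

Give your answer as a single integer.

Answer: 3

Derivation:
After op 1 (type): buf='bar' undo_depth=1 redo_depth=0
After op 2 (undo): buf='(empty)' undo_depth=0 redo_depth=1
After op 3 (type): buf='hi' undo_depth=1 redo_depth=0
After op 4 (type): buf='hicat' undo_depth=2 redo_depth=0
After op 5 (type): buf='hicatblue' undo_depth=3 redo_depth=0
After op 6 (type): buf='hicatbluefoo' undo_depth=4 redo_depth=0
After op 7 (undo): buf='hicatblue' undo_depth=3 redo_depth=1
After op 8 (delete): buf='hicatb' undo_depth=4 redo_depth=0
After op 9 (undo): buf='hicatblue' undo_depth=3 redo_depth=1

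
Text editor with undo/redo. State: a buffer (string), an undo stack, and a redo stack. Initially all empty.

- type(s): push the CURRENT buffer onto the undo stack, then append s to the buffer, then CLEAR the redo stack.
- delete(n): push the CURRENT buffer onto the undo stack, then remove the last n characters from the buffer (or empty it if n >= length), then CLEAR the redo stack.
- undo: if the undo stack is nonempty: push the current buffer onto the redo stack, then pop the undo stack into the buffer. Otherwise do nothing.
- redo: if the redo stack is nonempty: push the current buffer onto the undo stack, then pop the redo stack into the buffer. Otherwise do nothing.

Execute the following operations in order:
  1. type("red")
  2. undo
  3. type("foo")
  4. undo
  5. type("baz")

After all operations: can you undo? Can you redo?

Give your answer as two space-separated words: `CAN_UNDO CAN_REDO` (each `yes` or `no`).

Answer: yes no

Derivation:
After op 1 (type): buf='red' undo_depth=1 redo_depth=0
After op 2 (undo): buf='(empty)' undo_depth=0 redo_depth=1
After op 3 (type): buf='foo' undo_depth=1 redo_depth=0
After op 4 (undo): buf='(empty)' undo_depth=0 redo_depth=1
After op 5 (type): buf='baz' undo_depth=1 redo_depth=0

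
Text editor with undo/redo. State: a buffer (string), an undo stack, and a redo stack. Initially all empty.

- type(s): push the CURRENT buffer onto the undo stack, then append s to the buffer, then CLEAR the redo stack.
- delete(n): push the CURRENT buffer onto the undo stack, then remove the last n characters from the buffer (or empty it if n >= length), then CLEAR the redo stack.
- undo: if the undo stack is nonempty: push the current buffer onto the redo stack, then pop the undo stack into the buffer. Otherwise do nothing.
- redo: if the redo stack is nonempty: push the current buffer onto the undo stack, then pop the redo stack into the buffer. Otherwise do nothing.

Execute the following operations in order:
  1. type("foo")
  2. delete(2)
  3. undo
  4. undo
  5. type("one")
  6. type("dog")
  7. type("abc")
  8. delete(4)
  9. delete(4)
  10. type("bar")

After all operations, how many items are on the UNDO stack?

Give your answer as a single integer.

Answer: 6

Derivation:
After op 1 (type): buf='foo' undo_depth=1 redo_depth=0
After op 2 (delete): buf='f' undo_depth=2 redo_depth=0
After op 3 (undo): buf='foo' undo_depth=1 redo_depth=1
After op 4 (undo): buf='(empty)' undo_depth=0 redo_depth=2
After op 5 (type): buf='one' undo_depth=1 redo_depth=0
After op 6 (type): buf='onedog' undo_depth=2 redo_depth=0
After op 7 (type): buf='onedogabc' undo_depth=3 redo_depth=0
After op 8 (delete): buf='onedo' undo_depth=4 redo_depth=0
After op 9 (delete): buf='o' undo_depth=5 redo_depth=0
After op 10 (type): buf='obar' undo_depth=6 redo_depth=0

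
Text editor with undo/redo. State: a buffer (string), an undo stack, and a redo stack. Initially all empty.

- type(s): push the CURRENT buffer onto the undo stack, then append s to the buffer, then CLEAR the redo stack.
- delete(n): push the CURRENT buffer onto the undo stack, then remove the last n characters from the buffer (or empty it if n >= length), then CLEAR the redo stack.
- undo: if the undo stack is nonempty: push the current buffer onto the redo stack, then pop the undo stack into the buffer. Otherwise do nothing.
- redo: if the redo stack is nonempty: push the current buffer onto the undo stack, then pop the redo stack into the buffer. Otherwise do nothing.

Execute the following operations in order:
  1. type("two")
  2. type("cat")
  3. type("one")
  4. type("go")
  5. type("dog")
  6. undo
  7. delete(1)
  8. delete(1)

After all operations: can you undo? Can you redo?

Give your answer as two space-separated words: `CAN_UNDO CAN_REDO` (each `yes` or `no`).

Answer: yes no

Derivation:
After op 1 (type): buf='two' undo_depth=1 redo_depth=0
After op 2 (type): buf='twocat' undo_depth=2 redo_depth=0
After op 3 (type): buf='twocatone' undo_depth=3 redo_depth=0
After op 4 (type): buf='twocatonego' undo_depth=4 redo_depth=0
After op 5 (type): buf='twocatonegodog' undo_depth=5 redo_depth=0
After op 6 (undo): buf='twocatonego' undo_depth=4 redo_depth=1
After op 7 (delete): buf='twocatoneg' undo_depth=5 redo_depth=0
After op 8 (delete): buf='twocatone' undo_depth=6 redo_depth=0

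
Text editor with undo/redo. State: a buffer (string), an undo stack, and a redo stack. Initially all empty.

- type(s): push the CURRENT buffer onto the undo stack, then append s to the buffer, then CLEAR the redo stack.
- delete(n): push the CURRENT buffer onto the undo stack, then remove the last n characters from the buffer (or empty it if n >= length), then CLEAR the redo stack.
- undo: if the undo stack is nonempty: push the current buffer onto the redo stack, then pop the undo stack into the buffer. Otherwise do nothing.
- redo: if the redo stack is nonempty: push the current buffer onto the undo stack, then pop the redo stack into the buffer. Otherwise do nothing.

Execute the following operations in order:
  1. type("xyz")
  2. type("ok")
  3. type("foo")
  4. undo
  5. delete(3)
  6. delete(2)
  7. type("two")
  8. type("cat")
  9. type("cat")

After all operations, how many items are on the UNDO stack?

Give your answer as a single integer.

Answer: 7

Derivation:
After op 1 (type): buf='xyz' undo_depth=1 redo_depth=0
After op 2 (type): buf='xyzok' undo_depth=2 redo_depth=0
After op 3 (type): buf='xyzokfoo' undo_depth=3 redo_depth=0
After op 4 (undo): buf='xyzok' undo_depth=2 redo_depth=1
After op 5 (delete): buf='xy' undo_depth=3 redo_depth=0
After op 6 (delete): buf='(empty)' undo_depth=4 redo_depth=0
After op 7 (type): buf='two' undo_depth=5 redo_depth=0
After op 8 (type): buf='twocat' undo_depth=6 redo_depth=0
After op 9 (type): buf='twocatcat' undo_depth=7 redo_depth=0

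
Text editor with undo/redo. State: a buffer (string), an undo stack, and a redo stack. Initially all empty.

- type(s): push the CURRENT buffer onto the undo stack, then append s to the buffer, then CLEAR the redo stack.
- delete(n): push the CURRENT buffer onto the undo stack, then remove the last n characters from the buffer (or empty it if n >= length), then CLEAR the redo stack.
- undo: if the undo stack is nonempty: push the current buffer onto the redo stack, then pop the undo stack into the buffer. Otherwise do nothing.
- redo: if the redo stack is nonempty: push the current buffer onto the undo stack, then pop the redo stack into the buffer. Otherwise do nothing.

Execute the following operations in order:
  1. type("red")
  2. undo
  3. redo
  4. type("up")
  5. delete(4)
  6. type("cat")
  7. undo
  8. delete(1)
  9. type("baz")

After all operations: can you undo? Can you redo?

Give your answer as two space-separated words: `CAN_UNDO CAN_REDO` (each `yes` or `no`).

Answer: yes no

Derivation:
After op 1 (type): buf='red' undo_depth=1 redo_depth=0
After op 2 (undo): buf='(empty)' undo_depth=0 redo_depth=1
After op 3 (redo): buf='red' undo_depth=1 redo_depth=0
After op 4 (type): buf='redup' undo_depth=2 redo_depth=0
After op 5 (delete): buf='r' undo_depth=3 redo_depth=0
After op 6 (type): buf='rcat' undo_depth=4 redo_depth=0
After op 7 (undo): buf='r' undo_depth=3 redo_depth=1
After op 8 (delete): buf='(empty)' undo_depth=4 redo_depth=0
After op 9 (type): buf='baz' undo_depth=5 redo_depth=0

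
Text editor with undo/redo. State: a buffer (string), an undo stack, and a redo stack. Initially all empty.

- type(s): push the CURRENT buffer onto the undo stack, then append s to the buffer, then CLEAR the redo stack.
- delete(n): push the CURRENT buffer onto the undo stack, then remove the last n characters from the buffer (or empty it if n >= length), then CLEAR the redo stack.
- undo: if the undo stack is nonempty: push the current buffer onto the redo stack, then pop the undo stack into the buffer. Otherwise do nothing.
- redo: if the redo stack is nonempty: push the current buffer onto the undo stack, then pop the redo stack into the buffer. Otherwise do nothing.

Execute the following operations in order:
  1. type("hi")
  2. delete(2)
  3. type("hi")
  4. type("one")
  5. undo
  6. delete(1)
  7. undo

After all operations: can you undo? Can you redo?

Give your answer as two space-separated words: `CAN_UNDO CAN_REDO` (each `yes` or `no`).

After op 1 (type): buf='hi' undo_depth=1 redo_depth=0
After op 2 (delete): buf='(empty)' undo_depth=2 redo_depth=0
After op 3 (type): buf='hi' undo_depth=3 redo_depth=0
After op 4 (type): buf='hione' undo_depth=4 redo_depth=0
After op 5 (undo): buf='hi' undo_depth=3 redo_depth=1
After op 6 (delete): buf='h' undo_depth=4 redo_depth=0
After op 7 (undo): buf='hi' undo_depth=3 redo_depth=1

Answer: yes yes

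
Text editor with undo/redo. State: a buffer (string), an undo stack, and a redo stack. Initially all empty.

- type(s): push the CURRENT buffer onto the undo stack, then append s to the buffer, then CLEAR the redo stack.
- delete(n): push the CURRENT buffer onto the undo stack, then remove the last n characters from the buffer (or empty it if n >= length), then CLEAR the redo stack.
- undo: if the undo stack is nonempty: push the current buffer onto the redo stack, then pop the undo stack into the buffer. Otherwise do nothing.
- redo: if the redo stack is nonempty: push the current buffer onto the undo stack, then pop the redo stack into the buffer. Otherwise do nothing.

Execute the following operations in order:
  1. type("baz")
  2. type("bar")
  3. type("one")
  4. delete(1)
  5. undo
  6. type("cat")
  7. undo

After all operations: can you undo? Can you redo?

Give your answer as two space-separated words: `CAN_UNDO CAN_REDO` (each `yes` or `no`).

Answer: yes yes

Derivation:
After op 1 (type): buf='baz' undo_depth=1 redo_depth=0
After op 2 (type): buf='bazbar' undo_depth=2 redo_depth=0
After op 3 (type): buf='bazbarone' undo_depth=3 redo_depth=0
After op 4 (delete): buf='bazbaron' undo_depth=4 redo_depth=0
After op 5 (undo): buf='bazbarone' undo_depth=3 redo_depth=1
After op 6 (type): buf='bazbaronecat' undo_depth=4 redo_depth=0
After op 7 (undo): buf='bazbarone' undo_depth=3 redo_depth=1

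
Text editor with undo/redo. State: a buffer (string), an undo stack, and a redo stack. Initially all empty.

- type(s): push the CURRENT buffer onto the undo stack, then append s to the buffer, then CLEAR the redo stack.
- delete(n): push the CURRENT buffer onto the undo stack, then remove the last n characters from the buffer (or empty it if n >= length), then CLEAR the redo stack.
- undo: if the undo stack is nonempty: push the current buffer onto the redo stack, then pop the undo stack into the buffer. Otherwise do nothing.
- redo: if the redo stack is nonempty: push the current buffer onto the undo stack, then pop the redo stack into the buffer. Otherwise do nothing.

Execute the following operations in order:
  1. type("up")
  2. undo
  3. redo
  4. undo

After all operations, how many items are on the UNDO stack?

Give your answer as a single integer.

Answer: 0

Derivation:
After op 1 (type): buf='up' undo_depth=1 redo_depth=0
After op 2 (undo): buf='(empty)' undo_depth=0 redo_depth=1
After op 3 (redo): buf='up' undo_depth=1 redo_depth=0
After op 4 (undo): buf='(empty)' undo_depth=0 redo_depth=1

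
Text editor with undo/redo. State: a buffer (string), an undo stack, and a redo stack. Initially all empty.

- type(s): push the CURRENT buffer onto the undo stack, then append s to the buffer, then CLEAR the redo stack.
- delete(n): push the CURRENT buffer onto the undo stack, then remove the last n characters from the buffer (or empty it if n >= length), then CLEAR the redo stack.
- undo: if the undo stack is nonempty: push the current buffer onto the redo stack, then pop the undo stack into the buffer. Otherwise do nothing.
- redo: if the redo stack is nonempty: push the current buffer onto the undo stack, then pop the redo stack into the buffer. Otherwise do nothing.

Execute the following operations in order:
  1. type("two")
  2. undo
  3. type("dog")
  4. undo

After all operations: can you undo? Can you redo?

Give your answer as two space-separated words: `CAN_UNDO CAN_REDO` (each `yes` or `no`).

After op 1 (type): buf='two' undo_depth=1 redo_depth=0
After op 2 (undo): buf='(empty)' undo_depth=0 redo_depth=1
After op 3 (type): buf='dog' undo_depth=1 redo_depth=0
After op 4 (undo): buf='(empty)' undo_depth=0 redo_depth=1

Answer: no yes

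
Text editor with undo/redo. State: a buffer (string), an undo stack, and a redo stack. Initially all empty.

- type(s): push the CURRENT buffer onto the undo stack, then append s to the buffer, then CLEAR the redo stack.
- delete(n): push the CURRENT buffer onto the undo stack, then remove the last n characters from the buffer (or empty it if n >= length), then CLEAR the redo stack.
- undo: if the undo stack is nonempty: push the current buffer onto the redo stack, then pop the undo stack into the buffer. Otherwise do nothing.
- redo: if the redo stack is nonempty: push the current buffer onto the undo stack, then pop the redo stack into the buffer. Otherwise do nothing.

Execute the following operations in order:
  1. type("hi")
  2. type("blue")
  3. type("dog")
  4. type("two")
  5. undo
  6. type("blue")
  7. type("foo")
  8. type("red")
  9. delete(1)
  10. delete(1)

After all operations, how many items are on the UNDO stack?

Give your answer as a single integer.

After op 1 (type): buf='hi' undo_depth=1 redo_depth=0
After op 2 (type): buf='hiblue' undo_depth=2 redo_depth=0
After op 3 (type): buf='hibluedog' undo_depth=3 redo_depth=0
After op 4 (type): buf='hibluedogtwo' undo_depth=4 redo_depth=0
After op 5 (undo): buf='hibluedog' undo_depth=3 redo_depth=1
After op 6 (type): buf='hibluedogblue' undo_depth=4 redo_depth=0
After op 7 (type): buf='hibluedogbluefoo' undo_depth=5 redo_depth=0
After op 8 (type): buf='hibluedogbluefoored' undo_depth=6 redo_depth=0
After op 9 (delete): buf='hibluedogbluefoore' undo_depth=7 redo_depth=0
After op 10 (delete): buf='hibluedogbluefoor' undo_depth=8 redo_depth=0

Answer: 8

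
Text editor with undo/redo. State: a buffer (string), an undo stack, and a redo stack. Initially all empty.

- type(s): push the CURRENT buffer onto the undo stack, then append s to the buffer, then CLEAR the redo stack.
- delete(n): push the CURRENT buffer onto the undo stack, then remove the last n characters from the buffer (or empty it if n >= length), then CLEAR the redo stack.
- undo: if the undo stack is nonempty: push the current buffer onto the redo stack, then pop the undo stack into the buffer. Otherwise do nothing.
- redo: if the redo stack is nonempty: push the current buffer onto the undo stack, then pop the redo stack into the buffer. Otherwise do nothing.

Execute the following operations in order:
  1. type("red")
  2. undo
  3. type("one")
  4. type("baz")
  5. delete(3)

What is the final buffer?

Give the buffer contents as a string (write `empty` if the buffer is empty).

After op 1 (type): buf='red' undo_depth=1 redo_depth=0
After op 2 (undo): buf='(empty)' undo_depth=0 redo_depth=1
After op 3 (type): buf='one' undo_depth=1 redo_depth=0
After op 4 (type): buf='onebaz' undo_depth=2 redo_depth=0
After op 5 (delete): buf='one' undo_depth=3 redo_depth=0

Answer: one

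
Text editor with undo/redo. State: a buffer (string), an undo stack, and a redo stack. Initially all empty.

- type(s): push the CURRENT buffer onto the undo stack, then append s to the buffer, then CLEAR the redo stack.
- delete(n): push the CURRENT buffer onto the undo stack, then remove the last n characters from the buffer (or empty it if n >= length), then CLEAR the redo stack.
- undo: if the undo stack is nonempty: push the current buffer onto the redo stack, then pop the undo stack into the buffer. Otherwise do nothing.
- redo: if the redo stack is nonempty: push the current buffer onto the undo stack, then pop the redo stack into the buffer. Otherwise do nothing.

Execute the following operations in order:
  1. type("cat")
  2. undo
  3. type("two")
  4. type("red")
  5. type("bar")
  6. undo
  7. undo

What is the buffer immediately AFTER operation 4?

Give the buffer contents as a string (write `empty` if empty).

After op 1 (type): buf='cat' undo_depth=1 redo_depth=0
After op 2 (undo): buf='(empty)' undo_depth=0 redo_depth=1
After op 3 (type): buf='two' undo_depth=1 redo_depth=0
After op 4 (type): buf='twored' undo_depth=2 redo_depth=0

Answer: twored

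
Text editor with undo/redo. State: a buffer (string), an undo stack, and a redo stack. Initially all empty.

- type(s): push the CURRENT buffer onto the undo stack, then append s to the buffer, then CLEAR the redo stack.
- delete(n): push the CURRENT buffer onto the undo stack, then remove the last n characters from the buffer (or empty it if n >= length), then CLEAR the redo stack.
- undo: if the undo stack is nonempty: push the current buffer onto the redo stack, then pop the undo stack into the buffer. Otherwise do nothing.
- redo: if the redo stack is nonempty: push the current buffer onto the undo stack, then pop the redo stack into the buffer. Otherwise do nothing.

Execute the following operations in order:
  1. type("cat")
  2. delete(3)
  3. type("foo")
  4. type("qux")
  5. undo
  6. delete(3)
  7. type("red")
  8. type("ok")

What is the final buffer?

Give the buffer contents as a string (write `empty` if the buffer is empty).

After op 1 (type): buf='cat' undo_depth=1 redo_depth=0
After op 2 (delete): buf='(empty)' undo_depth=2 redo_depth=0
After op 3 (type): buf='foo' undo_depth=3 redo_depth=0
After op 4 (type): buf='fooqux' undo_depth=4 redo_depth=0
After op 5 (undo): buf='foo' undo_depth=3 redo_depth=1
After op 6 (delete): buf='(empty)' undo_depth=4 redo_depth=0
After op 7 (type): buf='red' undo_depth=5 redo_depth=0
After op 8 (type): buf='redok' undo_depth=6 redo_depth=0

Answer: redok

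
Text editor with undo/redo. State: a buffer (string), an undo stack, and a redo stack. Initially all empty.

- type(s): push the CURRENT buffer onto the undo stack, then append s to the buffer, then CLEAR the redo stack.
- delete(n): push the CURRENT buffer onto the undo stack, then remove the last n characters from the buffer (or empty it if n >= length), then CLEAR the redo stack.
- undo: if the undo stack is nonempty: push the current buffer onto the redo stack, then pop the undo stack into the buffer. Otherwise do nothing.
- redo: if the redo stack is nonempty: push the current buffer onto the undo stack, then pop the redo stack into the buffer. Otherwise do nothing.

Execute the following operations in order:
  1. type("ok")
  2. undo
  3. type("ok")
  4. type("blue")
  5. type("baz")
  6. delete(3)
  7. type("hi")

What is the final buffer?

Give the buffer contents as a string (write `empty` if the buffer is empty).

After op 1 (type): buf='ok' undo_depth=1 redo_depth=0
After op 2 (undo): buf='(empty)' undo_depth=0 redo_depth=1
After op 3 (type): buf='ok' undo_depth=1 redo_depth=0
After op 4 (type): buf='okblue' undo_depth=2 redo_depth=0
After op 5 (type): buf='okbluebaz' undo_depth=3 redo_depth=0
After op 6 (delete): buf='okblue' undo_depth=4 redo_depth=0
After op 7 (type): buf='okbluehi' undo_depth=5 redo_depth=0

Answer: okbluehi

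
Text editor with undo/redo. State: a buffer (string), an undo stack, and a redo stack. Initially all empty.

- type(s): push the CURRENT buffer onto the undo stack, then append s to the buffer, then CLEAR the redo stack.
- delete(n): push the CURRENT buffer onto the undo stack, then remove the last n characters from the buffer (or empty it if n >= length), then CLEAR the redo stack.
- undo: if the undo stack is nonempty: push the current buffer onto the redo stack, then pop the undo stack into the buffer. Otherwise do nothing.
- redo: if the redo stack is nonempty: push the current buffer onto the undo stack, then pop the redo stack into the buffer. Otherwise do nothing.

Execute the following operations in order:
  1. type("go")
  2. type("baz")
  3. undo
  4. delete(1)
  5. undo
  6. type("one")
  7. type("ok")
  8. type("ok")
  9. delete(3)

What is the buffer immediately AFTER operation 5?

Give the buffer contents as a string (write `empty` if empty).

After op 1 (type): buf='go' undo_depth=1 redo_depth=0
After op 2 (type): buf='gobaz' undo_depth=2 redo_depth=0
After op 3 (undo): buf='go' undo_depth=1 redo_depth=1
After op 4 (delete): buf='g' undo_depth=2 redo_depth=0
After op 5 (undo): buf='go' undo_depth=1 redo_depth=1

Answer: go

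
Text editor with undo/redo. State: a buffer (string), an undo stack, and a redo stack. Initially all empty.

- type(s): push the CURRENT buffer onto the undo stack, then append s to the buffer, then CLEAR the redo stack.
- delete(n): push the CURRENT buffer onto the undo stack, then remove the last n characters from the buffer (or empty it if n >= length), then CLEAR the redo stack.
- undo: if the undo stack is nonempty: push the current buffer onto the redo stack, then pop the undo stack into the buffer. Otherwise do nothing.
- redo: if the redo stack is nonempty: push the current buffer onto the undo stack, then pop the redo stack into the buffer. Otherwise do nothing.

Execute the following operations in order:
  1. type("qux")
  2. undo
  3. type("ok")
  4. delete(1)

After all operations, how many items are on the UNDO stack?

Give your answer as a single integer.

Answer: 2

Derivation:
After op 1 (type): buf='qux' undo_depth=1 redo_depth=0
After op 2 (undo): buf='(empty)' undo_depth=0 redo_depth=1
After op 3 (type): buf='ok' undo_depth=1 redo_depth=0
After op 4 (delete): buf='o' undo_depth=2 redo_depth=0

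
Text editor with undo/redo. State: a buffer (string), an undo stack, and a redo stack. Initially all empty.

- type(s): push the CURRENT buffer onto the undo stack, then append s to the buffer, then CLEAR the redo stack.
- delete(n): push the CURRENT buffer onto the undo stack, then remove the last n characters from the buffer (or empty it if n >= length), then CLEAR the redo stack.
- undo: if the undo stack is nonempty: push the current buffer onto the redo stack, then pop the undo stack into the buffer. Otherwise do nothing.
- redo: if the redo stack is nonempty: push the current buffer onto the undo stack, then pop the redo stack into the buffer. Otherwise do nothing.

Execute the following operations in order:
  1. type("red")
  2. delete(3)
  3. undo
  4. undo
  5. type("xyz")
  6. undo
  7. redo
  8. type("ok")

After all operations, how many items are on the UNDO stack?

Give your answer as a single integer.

After op 1 (type): buf='red' undo_depth=1 redo_depth=0
After op 2 (delete): buf='(empty)' undo_depth=2 redo_depth=0
After op 3 (undo): buf='red' undo_depth=1 redo_depth=1
After op 4 (undo): buf='(empty)' undo_depth=0 redo_depth=2
After op 5 (type): buf='xyz' undo_depth=1 redo_depth=0
After op 6 (undo): buf='(empty)' undo_depth=0 redo_depth=1
After op 7 (redo): buf='xyz' undo_depth=1 redo_depth=0
After op 8 (type): buf='xyzok' undo_depth=2 redo_depth=0

Answer: 2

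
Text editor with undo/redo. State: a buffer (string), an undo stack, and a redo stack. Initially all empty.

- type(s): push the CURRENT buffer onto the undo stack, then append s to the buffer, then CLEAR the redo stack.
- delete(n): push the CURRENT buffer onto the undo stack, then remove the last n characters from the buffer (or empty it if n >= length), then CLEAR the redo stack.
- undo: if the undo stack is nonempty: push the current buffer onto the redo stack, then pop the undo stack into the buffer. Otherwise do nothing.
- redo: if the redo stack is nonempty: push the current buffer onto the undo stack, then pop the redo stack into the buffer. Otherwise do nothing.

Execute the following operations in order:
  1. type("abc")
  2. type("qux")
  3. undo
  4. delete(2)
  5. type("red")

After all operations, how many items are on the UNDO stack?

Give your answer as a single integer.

After op 1 (type): buf='abc' undo_depth=1 redo_depth=0
After op 2 (type): buf='abcqux' undo_depth=2 redo_depth=0
After op 3 (undo): buf='abc' undo_depth=1 redo_depth=1
After op 4 (delete): buf='a' undo_depth=2 redo_depth=0
After op 5 (type): buf='ared' undo_depth=3 redo_depth=0

Answer: 3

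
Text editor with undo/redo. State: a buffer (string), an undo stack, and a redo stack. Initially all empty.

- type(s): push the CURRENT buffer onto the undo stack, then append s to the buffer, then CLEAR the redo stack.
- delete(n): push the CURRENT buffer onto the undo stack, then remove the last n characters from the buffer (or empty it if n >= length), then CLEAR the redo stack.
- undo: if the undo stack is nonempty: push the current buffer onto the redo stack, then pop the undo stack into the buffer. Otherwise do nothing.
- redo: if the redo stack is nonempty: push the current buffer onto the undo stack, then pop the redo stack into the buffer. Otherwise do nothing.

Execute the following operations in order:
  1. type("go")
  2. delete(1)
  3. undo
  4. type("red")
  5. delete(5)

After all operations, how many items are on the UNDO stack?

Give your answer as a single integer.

Answer: 3

Derivation:
After op 1 (type): buf='go' undo_depth=1 redo_depth=0
After op 2 (delete): buf='g' undo_depth=2 redo_depth=0
After op 3 (undo): buf='go' undo_depth=1 redo_depth=1
After op 4 (type): buf='gored' undo_depth=2 redo_depth=0
After op 5 (delete): buf='(empty)' undo_depth=3 redo_depth=0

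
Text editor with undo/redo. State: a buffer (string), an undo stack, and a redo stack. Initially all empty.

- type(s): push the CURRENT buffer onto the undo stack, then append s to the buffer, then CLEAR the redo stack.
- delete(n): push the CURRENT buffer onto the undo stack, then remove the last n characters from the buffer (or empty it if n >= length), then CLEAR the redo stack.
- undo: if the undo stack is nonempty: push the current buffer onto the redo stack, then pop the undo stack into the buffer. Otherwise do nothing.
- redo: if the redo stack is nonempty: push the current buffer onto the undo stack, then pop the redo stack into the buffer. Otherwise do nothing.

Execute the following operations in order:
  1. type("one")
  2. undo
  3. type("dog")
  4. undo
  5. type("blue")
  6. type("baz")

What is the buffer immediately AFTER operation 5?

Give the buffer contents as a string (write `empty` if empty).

Answer: blue

Derivation:
After op 1 (type): buf='one' undo_depth=1 redo_depth=0
After op 2 (undo): buf='(empty)' undo_depth=0 redo_depth=1
After op 3 (type): buf='dog' undo_depth=1 redo_depth=0
After op 4 (undo): buf='(empty)' undo_depth=0 redo_depth=1
After op 5 (type): buf='blue' undo_depth=1 redo_depth=0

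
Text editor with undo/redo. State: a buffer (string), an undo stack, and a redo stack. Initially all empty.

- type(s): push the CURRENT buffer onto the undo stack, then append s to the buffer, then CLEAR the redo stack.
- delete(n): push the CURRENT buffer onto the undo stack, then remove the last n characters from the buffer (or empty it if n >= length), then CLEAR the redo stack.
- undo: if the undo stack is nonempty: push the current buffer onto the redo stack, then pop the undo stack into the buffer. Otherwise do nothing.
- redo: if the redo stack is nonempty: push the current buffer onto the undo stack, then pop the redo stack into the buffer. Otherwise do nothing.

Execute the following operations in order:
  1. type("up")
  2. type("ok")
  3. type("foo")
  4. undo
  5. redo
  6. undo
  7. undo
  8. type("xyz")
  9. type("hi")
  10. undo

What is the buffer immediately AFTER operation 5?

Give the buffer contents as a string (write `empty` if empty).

After op 1 (type): buf='up' undo_depth=1 redo_depth=0
After op 2 (type): buf='upok' undo_depth=2 redo_depth=0
After op 3 (type): buf='upokfoo' undo_depth=3 redo_depth=0
After op 4 (undo): buf='upok' undo_depth=2 redo_depth=1
After op 5 (redo): buf='upokfoo' undo_depth=3 redo_depth=0

Answer: upokfoo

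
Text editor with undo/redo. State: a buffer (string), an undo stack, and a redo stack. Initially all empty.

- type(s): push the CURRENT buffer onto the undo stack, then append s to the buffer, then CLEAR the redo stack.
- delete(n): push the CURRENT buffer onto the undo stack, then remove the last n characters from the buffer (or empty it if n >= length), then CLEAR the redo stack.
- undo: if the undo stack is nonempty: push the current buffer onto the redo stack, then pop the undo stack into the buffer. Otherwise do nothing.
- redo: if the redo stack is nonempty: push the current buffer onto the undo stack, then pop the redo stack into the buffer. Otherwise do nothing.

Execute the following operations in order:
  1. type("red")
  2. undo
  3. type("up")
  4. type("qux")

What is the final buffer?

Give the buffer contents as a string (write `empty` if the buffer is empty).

Answer: upqux

Derivation:
After op 1 (type): buf='red' undo_depth=1 redo_depth=0
After op 2 (undo): buf='(empty)' undo_depth=0 redo_depth=1
After op 3 (type): buf='up' undo_depth=1 redo_depth=0
After op 4 (type): buf='upqux' undo_depth=2 redo_depth=0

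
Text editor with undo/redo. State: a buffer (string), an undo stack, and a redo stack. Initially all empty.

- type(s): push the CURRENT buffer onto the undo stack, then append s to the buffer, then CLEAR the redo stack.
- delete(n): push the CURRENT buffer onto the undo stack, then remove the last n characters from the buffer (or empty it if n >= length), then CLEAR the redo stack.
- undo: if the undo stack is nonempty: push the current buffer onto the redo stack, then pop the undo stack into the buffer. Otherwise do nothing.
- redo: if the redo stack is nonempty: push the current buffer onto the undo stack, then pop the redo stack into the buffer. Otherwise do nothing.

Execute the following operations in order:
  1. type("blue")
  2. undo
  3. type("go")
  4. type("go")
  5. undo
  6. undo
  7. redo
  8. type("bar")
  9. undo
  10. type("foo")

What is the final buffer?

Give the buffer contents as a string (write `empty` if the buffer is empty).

Answer: gofoo

Derivation:
After op 1 (type): buf='blue' undo_depth=1 redo_depth=0
After op 2 (undo): buf='(empty)' undo_depth=0 redo_depth=1
After op 3 (type): buf='go' undo_depth=1 redo_depth=0
After op 4 (type): buf='gogo' undo_depth=2 redo_depth=0
After op 5 (undo): buf='go' undo_depth=1 redo_depth=1
After op 6 (undo): buf='(empty)' undo_depth=0 redo_depth=2
After op 7 (redo): buf='go' undo_depth=1 redo_depth=1
After op 8 (type): buf='gobar' undo_depth=2 redo_depth=0
After op 9 (undo): buf='go' undo_depth=1 redo_depth=1
After op 10 (type): buf='gofoo' undo_depth=2 redo_depth=0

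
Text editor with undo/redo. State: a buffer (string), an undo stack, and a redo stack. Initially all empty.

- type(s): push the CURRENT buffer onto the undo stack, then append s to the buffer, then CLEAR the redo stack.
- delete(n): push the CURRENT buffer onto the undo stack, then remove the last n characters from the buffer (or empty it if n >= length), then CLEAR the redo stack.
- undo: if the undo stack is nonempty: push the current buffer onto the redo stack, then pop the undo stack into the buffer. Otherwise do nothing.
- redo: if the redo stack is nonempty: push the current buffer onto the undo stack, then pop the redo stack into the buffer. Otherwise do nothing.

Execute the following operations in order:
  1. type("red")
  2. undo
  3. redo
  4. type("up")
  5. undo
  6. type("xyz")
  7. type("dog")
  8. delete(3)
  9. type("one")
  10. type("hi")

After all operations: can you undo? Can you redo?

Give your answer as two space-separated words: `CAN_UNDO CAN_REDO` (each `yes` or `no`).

Answer: yes no

Derivation:
After op 1 (type): buf='red' undo_depth=1 redo_depth=0
After op 2 (undo): buf='(empty)' undo_depth=0 redo_depth=1
After op 3 (redo): buf='red' undo_depth=1 redo_depth=0
After op 4 (type): buf='redup' undo_depth=2 redo_depth=0
After op 5 (undo): buf='red' undo_depth=1 redo_depth=1
After op 6 (type): buf='redxyz' undo_depth=2 redo_depth=0
After op 7 (type): buf='redxyzdog' undo_depth=3 redo_depth=0
After op 8 (delete): buf='redxyz' undo_depth=4 redo_depth=0
After op 9 (type): buf='redxyzone' undo_depth=5 redo_depth=0
After op 10 (type): buf='redxyzonehi' undo_depth=6 redo_depth=0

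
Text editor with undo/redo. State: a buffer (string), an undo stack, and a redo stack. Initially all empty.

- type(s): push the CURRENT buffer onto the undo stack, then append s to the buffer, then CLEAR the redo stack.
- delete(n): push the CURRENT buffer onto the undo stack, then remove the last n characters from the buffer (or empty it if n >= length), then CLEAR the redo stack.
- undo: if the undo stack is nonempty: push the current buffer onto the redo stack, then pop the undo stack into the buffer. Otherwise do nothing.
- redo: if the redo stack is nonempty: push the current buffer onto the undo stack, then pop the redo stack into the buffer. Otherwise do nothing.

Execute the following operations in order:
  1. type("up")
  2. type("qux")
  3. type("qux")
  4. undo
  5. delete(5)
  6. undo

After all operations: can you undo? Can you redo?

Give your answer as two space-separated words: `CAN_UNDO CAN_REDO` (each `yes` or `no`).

Answer: yes yes

Derivation:
After op 1 (type): buf='up' undo_depth=1 redo_depth=0
After op 2 (type): buf='upqux' undo_depth=2 redo_depth=0
After op 3 (type): buf='upquxqux' undo_depth=3 redo_depth=0
After op 4 (undo): buf='upqux' undo_depth=2 redo_depth=1
After op 5 (delete): buf='(empty)' undo_depth=3 redo_depth=0
After op 6 (undo): buf='upqux' undo_depth=2 redo_depth=1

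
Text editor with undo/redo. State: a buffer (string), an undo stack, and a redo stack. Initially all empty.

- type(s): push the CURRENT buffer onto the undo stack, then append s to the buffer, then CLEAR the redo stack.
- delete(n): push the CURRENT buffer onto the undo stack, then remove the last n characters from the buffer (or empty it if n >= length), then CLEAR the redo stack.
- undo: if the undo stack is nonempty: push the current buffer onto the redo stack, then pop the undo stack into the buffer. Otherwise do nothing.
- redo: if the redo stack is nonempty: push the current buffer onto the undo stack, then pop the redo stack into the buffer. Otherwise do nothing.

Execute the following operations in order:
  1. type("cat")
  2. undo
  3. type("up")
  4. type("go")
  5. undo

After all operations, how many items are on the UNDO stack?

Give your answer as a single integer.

After op 1 (type): buf='cat' undo_depth=1 redo_depth=0
After op 2 (undo): buf='(empty)' undo_depth=0 redo_depth=1
After op 3 (type): buf='up' undo_depth=1 redo_depth=0
After op 4 (type): buf='upgo' undo_depth=2 redo_depth=0
After op 5 (undo): buf='up' undo_depth=1 redo_depth=1

Answer: 1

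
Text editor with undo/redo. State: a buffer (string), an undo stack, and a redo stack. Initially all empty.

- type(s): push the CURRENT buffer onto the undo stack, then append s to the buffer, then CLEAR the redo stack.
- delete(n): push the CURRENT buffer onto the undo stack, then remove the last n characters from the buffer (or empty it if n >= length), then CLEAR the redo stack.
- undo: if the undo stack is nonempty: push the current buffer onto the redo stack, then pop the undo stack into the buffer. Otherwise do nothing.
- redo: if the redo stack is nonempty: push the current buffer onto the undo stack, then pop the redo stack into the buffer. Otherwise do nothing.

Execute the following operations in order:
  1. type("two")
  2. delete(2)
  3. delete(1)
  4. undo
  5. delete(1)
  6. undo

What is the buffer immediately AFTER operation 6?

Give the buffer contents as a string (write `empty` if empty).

Answer: t

Derivation:
After op 1 (type): buf='two' undo_depth=1 redo_depth=0
After op 2 (delete): buf='t' undo_depth=2 redo_depth=0
After op 3 (delete): buf='(empty)' undo_depth=3 redo_depth=0
After op 4 (undo): buf='t' undo_depth=2 redo_depth=1
After op 5 (delete): buf='(empty)' undo_depth=3 redo_depth=0
After op 6 (undo): buf='t' undo_depth=2 redo_depth=1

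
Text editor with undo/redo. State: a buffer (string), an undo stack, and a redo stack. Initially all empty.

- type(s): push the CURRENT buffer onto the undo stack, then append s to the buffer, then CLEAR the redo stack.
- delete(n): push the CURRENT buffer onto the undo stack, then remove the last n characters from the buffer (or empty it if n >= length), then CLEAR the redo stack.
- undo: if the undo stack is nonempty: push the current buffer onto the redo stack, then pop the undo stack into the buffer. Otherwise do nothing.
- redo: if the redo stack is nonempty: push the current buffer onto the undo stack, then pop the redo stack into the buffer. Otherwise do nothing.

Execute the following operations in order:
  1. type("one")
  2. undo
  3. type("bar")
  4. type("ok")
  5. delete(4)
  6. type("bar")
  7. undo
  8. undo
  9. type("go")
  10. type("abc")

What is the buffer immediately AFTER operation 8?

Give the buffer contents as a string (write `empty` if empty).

After op 1 (type): buf='one' undo_depth=1 redo_depth=0
After op 2 (undo): buf='(empty)' undo_depth=0 redo_depth=1
After op 3 (type): buf='bar' undo_depth=1 redo_depth=0
After op 4 (type): buf='barok' undo_depth=2 redo_depth=0
After op 5 (delete): buf='b' undo_depth=3 redo_depth=0
After op 6 (type): buf='bbar' undo_depth=4 redo_depth=0
After op 7 (undo): buf='b' undo_depth=3 redo_depth=1
After op 8 (undo): buf='barok' undo_depth=2 redo_depth=2

Answer: barok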